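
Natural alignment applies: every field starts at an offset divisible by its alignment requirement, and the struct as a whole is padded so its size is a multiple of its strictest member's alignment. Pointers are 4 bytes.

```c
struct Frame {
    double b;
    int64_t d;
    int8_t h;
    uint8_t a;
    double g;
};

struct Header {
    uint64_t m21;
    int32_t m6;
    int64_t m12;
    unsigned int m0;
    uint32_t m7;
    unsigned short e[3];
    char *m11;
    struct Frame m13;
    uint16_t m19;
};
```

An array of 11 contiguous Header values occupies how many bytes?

968

Frame: @0: b [8B, align 8] → 8; @8: d [8B, align 8] → 16; @16: h [1B, align 1] → 17; @17: a [1B, align 1] → 18; +6 pad (align 8); @24: g [8B, align 8] → 32; size 32, align 8
@0: m21 [8B, align 8] → 8
@8: m6 [4B, align 4] → 12
+4 pad (align 8)
@16: m12 [8B, align 8] → 24
@24: m0 [4B, align 4] → 28
@28: m7 [4B, align 4] → 32
@32: e [6B, align 2] → 38
+2 pad (align 4)
@40: m11 [4B, align 4] → 44
+4 pad (align 8)
@48: m13 [32B, align 8] → 80
@80: m19 [2B, align 2] → 82
+6 tail pad (align 8)
size 88, align 8
array of 11: 11 × 88 = 968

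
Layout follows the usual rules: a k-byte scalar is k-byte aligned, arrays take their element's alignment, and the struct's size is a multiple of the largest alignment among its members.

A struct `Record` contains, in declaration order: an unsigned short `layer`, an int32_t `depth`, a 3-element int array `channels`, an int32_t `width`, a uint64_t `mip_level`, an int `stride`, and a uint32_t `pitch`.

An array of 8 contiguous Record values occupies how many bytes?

layer at 0 (size 2, align 2) → ends 2
pad 2 to align 4 for depth
depth at 4 (size 4, align 4) → ends 8
channels at 8 (size 12, align 4) → ends 20
width at 20 (size 4, align 4) → ends 24
mip_level at 24 (size 8, align 8) → ends 32
stride at 32 (size 4, align 4) → ends 36
pitch at 36 (size 4, align 4) → ends 40
total 40 bytes, alignment 8
array of 8: 8 × 40 = 320

320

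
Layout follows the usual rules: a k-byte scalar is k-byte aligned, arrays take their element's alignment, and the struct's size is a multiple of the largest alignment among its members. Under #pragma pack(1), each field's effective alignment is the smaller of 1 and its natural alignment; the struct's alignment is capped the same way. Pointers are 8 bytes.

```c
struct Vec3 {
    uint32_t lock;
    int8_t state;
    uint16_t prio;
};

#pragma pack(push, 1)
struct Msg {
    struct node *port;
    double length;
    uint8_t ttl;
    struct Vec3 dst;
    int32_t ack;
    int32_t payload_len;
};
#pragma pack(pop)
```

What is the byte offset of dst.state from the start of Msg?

21

Vec3: @0: lock [4B, align 4] → 4; @4: state [1B, align 1] → 5; +1 pad (align 2); @6: prio [2B, align 2] → 8; size 8, align 4
@0: port [8B, align 1] → 8
@8: length [8B, align 1] → 16
@16: ttl [1B, align 1] → 17
@17: dst [8B, align 1] → 25
within Vec3: state at 4
17 + 4 = 21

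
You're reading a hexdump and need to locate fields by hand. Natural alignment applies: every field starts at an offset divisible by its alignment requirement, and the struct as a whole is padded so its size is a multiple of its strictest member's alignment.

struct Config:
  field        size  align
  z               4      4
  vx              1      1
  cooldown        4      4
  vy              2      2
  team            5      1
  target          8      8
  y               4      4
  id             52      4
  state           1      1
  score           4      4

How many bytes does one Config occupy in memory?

96 bytes

@0: z [4B, align 4] → 4
@4: vx [1B, align 1] → 5
+3 pad (align 4)
@8: cooldown [4B, align 4] → 12
@12: vy [2B, align 2] → 14
@14: team [5B, align 1] → 19
+5 pad (align 8)
@24: target [8B, align 8] → 32
@32: y [4B, align 4] → 36
@36: id [52B, align 4] → 88
@88: state [1B, align 1] → 89
+3 pad (align 4)
@92: score [4B, align 4] → 96
size 96, align 8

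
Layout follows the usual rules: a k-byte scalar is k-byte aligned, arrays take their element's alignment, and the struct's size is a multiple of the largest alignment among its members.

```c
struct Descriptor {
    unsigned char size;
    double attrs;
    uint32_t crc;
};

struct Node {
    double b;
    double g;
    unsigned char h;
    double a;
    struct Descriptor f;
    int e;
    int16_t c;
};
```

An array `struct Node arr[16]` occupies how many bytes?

1024

Descriptor: size at 0 (size 1, align 1) → ends 1; pad 7 to align 8 for attrs; attrs at 8 (size 8, align 8) → ends 16; crc at 16 (size 4, align 4) → ends 20; tail pad 4 to reach multiple of 8; total 24 bytes, alignment 8
b at 0 (size 8, align 8) → ends 8
g at 8 (size 8, align 8) → ends 16
h at 16 (size 1, align 1) → ends 17
pad 7 to align 8 for a
a at 24 (size 8, align 8) → ends 32
f at 32 (size 24, align 8) → ends 56
e at 56 (size 4, align 4) → ends 60
c at 60 (size 2, align 2) → ends 62
tail pad 2 to reach multiple of 8
total 64 bytes, alignment 8
array of 16: 16 × 64 = 1024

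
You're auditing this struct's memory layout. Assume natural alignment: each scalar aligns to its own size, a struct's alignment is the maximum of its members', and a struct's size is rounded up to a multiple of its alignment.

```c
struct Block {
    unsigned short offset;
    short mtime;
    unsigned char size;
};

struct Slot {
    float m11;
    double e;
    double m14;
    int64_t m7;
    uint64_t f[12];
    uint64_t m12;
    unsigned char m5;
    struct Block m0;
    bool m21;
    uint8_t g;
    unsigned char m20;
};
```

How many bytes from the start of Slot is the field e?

8

Block: @0: offset [2B, align 2] → 2; @2: mtime [2B, align 2] → 4; @4: size [1B, align 1] → 5; +1 tail pad (align 2); size 6, align 2
@0: m11 [4B, align 4] → 4
+4 pad (align 8)
@8: e [8B, align 8] → 16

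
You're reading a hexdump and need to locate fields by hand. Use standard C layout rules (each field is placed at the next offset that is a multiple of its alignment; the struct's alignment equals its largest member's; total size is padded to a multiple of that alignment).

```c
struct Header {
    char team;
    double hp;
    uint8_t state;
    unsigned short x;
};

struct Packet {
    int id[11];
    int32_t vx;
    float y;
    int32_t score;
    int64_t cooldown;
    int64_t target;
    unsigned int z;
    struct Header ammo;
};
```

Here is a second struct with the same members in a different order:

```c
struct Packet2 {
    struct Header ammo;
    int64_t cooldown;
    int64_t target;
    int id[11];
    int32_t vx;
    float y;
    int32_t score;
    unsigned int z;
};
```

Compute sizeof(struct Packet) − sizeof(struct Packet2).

Header: team at 0 (size 1, align 1) → ends 1; pad 7 to align 8 for hp; hp at 8 (size 8, align 8) → ends 16; state at 16 (size 1, align 1) → ends 17; pad 1 to align 2 for x; x at 18 (size 2, align 2) → ends 20; tail pad 4 to reach multiple of 8; total 24 bytes, alignment 8
id at 0 (size 44, align 4) → ends 44
vx at 44 (size 4, align 4) → ends 48
y at 48 (size 4, align 4) → ends 52
score at 52 (size 4, align 4) → ends 56
cooldown at 56 (size 8, align 8) → ends 64
target at 64 (size 8, align 8) → ends 72
z at 72 (size 4, align 4) → ends 76
pad 4 to align 8 for ammo
ammo at 80 (size 24, align 8) → ends 104
total 104 bytes, alignment 8
— Packet2 —
ammo at 0 (size 24, align 8) → ends 24
cooldown at 24 (size 8, align 8) → ends 32
target at 32 (size 8, align 8) → ends 40
id at 40 (size 44, align 4) → ends 84
vx at 84 (size 4, align 4) → ends 88
y at 88 (size 4, align 4) → ends 92
score at 92 (size 4, align 4) → ends 96
z at 96 (size 4, align 4) → ends 100
tail pad 4 to reach multiple of 8
total 104 bytes, alignment 8
104 − 104 = 0

0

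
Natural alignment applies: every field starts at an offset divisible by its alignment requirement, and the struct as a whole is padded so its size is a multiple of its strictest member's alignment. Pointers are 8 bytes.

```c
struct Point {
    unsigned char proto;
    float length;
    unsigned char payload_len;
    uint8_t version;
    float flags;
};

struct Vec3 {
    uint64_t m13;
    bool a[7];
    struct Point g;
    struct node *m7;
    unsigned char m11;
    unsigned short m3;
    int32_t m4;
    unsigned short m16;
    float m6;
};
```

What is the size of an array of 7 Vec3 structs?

Point: proto at 0 (size 1, align 1) → ends 1; pad 3 to align 4 for length; length at 4 (size 4, align 4) → ends 8; payload_len at 8 (size 1, align 1) → ends 9; version at 9 (size 1, align 1) → ends 10; pad 2 to align 4 for flags; flags at 12 (size 4, align 4) → ends 16; total 16 bytes, alignment 4
m13 at 0 (size 8, align 8) → ends 8
a at 8 (size 7, align 1) → ends 15
pad 1 to align 4 for g
g at 16 (size 16, align 4) → ends 32
m7 at 32 (size 8, align 8) → ends 40
m11 at 40 (size 1, align 1) → ends 41
pad 1 to align 2 for m3
m3 at 42 (size 2, align 2) → ends 44
m4 at 44 (size 4, align 4) → ends 48
m16 at 48 (size 2, align 2) → ends 50
pad 2 to align 4 for m6
m6 at 52 (size 4, align 4) → ends 56
total 56 bytes, alignment 8
array of 7: 7 × 56 = 392

392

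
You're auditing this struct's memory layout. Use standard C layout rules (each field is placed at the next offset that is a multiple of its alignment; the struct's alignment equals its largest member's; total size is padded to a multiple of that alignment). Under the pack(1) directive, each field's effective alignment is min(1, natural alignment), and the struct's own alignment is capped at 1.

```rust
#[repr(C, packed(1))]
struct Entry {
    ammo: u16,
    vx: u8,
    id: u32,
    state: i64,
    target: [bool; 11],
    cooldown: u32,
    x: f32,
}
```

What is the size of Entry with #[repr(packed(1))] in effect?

34

0..2  ammo  (2B, 1-aligned)
2..3  vx  (1B, 1-aligned)
3..7  id  (4B, 1-aligned)
7..15  state  (8B, 1-aligned)
15..26  target  (11B, 1-aligned)
26..30  cooldown  (4B, 1-aligned)
30..34  x  (4B, 1-aligned)
sizeof = 34, alignof = 1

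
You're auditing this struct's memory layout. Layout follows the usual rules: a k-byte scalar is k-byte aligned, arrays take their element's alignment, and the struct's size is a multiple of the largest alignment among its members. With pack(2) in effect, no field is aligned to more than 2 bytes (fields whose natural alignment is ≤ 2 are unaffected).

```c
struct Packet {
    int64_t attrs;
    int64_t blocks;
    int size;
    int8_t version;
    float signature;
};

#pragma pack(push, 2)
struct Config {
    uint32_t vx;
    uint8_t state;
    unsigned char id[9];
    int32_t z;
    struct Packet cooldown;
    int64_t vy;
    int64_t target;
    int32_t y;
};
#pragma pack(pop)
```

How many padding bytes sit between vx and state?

0

Packet: @0: attrs [8B, align 8] → 8; @8: blocks [8B, align 8] → 16; @16: size [4B, align 4] → 20; @20: version [1B, align 1] → 21; +3 pad (align 4); @24: signature [4B, align 4] → 28; +4 tail pad (align 8); size 32, align 8
@0: vx [4B, align 2] → 4
@4: state [1B, align 1] → 5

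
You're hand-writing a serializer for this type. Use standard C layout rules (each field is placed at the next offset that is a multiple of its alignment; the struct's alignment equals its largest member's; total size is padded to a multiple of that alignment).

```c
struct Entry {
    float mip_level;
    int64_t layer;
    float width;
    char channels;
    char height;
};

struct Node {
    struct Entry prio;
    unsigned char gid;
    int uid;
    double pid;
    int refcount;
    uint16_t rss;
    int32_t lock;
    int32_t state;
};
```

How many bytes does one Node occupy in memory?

56 bytes

Entry: 0..4  mip_level  (4B, 4-aligned); 4..8  -- padding (4B); 8..16  layer  (8B, 8-aligned); 16..20  width  (4B, 4-aligned); 20..21  channels  (1B, 1-aligned); 21..22  height  (1B, 1-aligned); 22..24  -- tail padding (2B); sizeof = 24, alignof = 8
0..24  prio  (24B, 8-aligned)
24..25  gid  (1B, 1-aligned)
25..28  -- padding (3B)
28..32  uid  (4B, 4-aligned)
32..40  pid  (8B, 8-aligned)
40..44  refcount  (4B, 4-aligned)
44..46  rss  (2B, 2-aligned)
46..48  -- padding (2B)
48..52  lock  (4B, 4-aligned)
52..56  state  (4B, 4-aligned)
sizeof = 56, alignof = 8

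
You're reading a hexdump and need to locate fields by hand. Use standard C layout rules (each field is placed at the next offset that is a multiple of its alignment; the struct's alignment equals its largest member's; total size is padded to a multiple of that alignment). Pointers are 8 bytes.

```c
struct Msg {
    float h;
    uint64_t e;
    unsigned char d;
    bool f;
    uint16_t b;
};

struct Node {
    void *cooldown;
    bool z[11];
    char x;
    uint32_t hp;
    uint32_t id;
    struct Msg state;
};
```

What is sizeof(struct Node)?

56

Msg: 0..4  h  (4B, 4-aligned); 4..8  -- padding (4B); 8..16  e  (8B, 8-aligned); 16..17  d  (1B, 1-aligned); 17..18  f  (1B, 1-aligned); 18..20  b  (2B, 2-aligned); 20..24  -- tail padding (4B); sizeof = 24, alignof = 8
0..8  cooldown  (8B, 8-aligned)
8..19  z  (11B, 1-aligned)
19..20  x  (1B, 1-aligned)
20..24  hp  (4B, 4-aligned)
24..28  id  (4B, 4-aligned)
28..32  -- padding (4B)
32..56  state  (24B, 8-aligned)
sizeof = 56, alignof = 8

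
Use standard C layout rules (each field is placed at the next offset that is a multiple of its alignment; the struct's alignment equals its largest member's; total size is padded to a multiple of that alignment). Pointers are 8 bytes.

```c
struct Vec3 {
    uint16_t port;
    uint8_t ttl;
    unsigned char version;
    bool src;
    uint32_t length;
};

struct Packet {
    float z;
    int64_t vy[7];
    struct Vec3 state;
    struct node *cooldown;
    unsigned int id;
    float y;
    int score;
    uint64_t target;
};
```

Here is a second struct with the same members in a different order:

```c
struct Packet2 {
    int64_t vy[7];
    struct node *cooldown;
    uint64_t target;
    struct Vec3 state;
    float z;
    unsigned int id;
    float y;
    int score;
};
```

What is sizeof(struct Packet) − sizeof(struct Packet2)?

8

Vec3: 0..2  port  (2B, 2-aligned); 2..3  ttl  (1B, 1-aligned); 3..4  version  (1B, 1-aligned); 4..5  src  (1B, 1-aligned); 5..8  -- padding (3B); 8..12  length  (4B, 4-aligned); sizeof = 12, alignof = 4
0..4  z  (4B, 4-aligned)
4..8  -- padding (4B)
8..64  vy  (56B, 8-aligned)
64..76  state  (12B, 4-aligned)
76..80  -- padding (4B)
80..88  cooldown  (8B, 8-aligned)
88..92  id  (4B, 4-aligned)
92..96  y  (4B, 4-aligned)
96..100  score  (4B, 4-aligned)
100..104  -- padding (4B)
104..112  target  (8B, 8-aligned)
sizeof = 112, alignof = 8
— Packet2 —
0..56  vy  (56B, 8-aligned)
56..64  cooldown  (8B, 8-aligned)
64..72  target  (8B, 8-aligned)
72..84  state  (12B, 4-aligned)
84..88  z  (4B, 4-aligned)
88..92  id  (4B, 4-aligned)
92..96  y  (4B, 4-aligned)
96..100  score  (4B, 4-aligned)
100..104  -- tail padding (4B)
sizeof = 104, alignof = 8
112 − 104 = 8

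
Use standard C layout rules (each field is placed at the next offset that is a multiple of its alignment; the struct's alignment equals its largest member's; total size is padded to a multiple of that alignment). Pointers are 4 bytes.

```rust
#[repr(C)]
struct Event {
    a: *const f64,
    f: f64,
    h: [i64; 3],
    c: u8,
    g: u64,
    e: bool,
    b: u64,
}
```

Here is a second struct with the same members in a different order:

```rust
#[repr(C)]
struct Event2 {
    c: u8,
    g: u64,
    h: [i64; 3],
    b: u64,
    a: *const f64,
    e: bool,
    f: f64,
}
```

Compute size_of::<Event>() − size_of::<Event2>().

8

0..4  a  (4B, 4-aligned)
4..8  -- padding (4B)
8..16  f  (8B, 8-aligned)
16..40  h  (24B, 8-aligned)
40..41  c  (1B, 1-aligned)
41..48  -- padding (7B)
48..56  g  (8B, 8-aligned)
56..57  e  (1B, 1-aligned)
57..64  -- padding (7B)
64..72  b  (8B, 8-aligned)
sizeof = 72, alignof = 8
— Event2 —
0..1  c  (1B, 1-aligned)
1..8  -- padding (7B)
8..16  g  (8B, 8-aligned)
16..40  h  (24B, 8-aligned)
40..48  b  (8B, 8-aligned)
48..52  a  (4B, 4-aligned)
52..53  e  (1B, 1-aligned)
53..56  -- padding (3B)
56..64  f  (8B, 8-aligned)
sizeof = 64, alignof = 8
72 − 64 = 8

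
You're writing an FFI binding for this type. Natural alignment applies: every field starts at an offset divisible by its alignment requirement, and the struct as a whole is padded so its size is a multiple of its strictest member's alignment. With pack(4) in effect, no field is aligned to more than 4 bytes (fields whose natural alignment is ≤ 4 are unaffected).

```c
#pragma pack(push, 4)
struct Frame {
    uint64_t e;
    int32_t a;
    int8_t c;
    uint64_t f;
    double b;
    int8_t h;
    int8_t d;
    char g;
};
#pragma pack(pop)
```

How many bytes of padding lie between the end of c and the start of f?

@0: e [8B, align 4] → 8
@8: a [4B, align 4] → 12
@12: c [1B, align 1] → 13
+3 pad (align 4)
@16: f [8B, align 4] → 24

3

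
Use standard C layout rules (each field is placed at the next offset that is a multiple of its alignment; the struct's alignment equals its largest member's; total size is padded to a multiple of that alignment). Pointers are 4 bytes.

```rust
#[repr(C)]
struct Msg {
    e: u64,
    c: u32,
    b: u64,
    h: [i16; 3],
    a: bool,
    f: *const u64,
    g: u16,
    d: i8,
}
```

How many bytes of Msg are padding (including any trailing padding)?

0..8  e  (8B, 8-aligned)
8..12  c  (4B, 4-aligned)
12..16  -- padding (4B)
16..24  b  (8B, 8-aligned)
24..30  h  (6B, 2-aligned)
30..31  a  (1B, 1-aligned)
31..32  -- padding (1B)
32..36  f  (4B, 4-aligned)
36..38  g  (2B, 2-aligned)
38..39  d  (1B, 1-aligned)
39..40  -- tail padding (1B)
sizeof = 40, alignof = 8
data bytes 34, size 40 → padding 6

6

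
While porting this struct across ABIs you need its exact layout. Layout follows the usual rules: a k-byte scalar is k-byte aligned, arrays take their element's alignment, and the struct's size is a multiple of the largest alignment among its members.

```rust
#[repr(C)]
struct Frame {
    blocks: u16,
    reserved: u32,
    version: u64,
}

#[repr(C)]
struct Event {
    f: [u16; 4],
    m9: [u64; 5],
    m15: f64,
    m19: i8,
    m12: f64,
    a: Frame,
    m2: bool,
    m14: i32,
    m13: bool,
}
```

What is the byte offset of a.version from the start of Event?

80

Frame: @0: blocks [2B, align 2] → 2; +2 pad (align 4); @4: reserved [4B, align 4] → 8; @8: version [8B, align 8] → 16; size 16, align 8
@0: f [8B, align 2] → 8
@8: m9 [40B, align 8] → 48
@48: m15 [8B, align 8] → 56
@56: m19 [1B, align 1] → 57
+7 pad (align 8)
@64: m12 [8B, align 8] → 72
@72: a [16B, align 8] → 88
within Frame: version at 8
72 + 8 = 80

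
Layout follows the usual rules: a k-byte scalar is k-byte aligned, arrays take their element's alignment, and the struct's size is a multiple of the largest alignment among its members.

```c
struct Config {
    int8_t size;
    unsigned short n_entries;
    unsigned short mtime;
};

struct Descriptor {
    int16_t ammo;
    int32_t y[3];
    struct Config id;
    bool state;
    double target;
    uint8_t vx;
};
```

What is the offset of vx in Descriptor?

32

Config: size at 0 (size 1, align 1) → ends 1; pad 1 to align 2 for n_entries; n_entries at 2 (size 2, align 2) → ends 4; mtime at 4 (size 2, align 2) → ends 6; total 6 bytes, alignment 2
ammo at 0 (size 2, align 2) → ends 2
pad 2 to align 4 for y
y at 4 (size 12, align 4) → ends 16
id at 16 (size 6, align 2) → ends 22
state at 22 (size 1, align 1) → ends 23
pad 1 to align 8 for target
target at 24 (size 8, align 8) → ends 32
vx at 32 (size 1, align 1) → ends 33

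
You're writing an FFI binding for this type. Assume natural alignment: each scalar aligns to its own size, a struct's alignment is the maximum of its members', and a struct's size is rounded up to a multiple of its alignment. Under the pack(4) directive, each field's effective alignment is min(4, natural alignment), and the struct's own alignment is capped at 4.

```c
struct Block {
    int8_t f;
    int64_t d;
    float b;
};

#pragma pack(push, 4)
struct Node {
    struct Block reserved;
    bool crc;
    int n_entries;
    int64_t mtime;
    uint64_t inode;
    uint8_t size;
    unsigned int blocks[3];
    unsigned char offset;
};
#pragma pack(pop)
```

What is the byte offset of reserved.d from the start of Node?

Block: f at 0 (size 1, align 1) → ends 1; pad 7 to align 8 for d; d at 8 (size 8, align 8) → ends 16; b at 16 (size 4, align 4) → ends 20; tail pad 4 to reach multiple of 8; total 24 bytes, alignment 8
reserved at 0 (size 24, align 4) → ends 24
within Block: d at 8
0 + 8 = 8

8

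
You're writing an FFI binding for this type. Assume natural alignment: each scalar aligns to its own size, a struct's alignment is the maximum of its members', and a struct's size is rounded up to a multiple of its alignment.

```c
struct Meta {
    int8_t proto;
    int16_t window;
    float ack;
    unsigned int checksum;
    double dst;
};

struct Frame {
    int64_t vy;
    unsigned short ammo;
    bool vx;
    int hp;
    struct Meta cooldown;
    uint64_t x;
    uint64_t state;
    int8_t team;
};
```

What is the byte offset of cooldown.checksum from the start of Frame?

Meta: @0: proto [1B, align 1] → 1; +1 pad (align 2); @2: window [2B, align 2] → 4; @4: ack [4B, align 4] → 8; @8: checksum [4B, align 4] → 12; +4 pad (align 8); @16: dst [8B, align 8] → 24; size 24, align 8
@0: vy [8B, align 8] → 8
@8: ammo [2B, align 2] → 10
@10: vx [1B, align 1] → 11
+1 pad (align 4)
@12: hp [4B, align 4] → 16
@16: cooldown [24B, align 8] → 40
within Meta: checksum at 8
16 + 8 = 24

24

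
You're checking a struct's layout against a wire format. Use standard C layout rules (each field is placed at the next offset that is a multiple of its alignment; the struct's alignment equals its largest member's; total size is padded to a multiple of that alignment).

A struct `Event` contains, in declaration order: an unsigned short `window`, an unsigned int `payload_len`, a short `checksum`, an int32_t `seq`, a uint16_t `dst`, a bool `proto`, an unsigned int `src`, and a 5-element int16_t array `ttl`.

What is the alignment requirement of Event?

4

member alignments: window=2, payload_len=4, checksum=2, seq=4, dst=2, proto=1, src=4, ttl=2
max = 4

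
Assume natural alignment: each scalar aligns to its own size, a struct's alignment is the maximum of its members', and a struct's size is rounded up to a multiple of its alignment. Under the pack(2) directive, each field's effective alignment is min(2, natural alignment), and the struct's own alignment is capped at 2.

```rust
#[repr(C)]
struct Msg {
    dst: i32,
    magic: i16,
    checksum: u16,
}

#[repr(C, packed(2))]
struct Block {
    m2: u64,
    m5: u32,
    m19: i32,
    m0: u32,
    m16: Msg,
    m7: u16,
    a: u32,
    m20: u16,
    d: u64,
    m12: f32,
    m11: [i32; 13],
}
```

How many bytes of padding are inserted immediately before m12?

Msg: 0..4  dst  (4B, 4-aligned); 4..6  magic  (2B, 2-aligned); 6..8  checksum  (2B, 2-aligned); sizeof = 8, alignof = 4
0..8  m2  (8B, 2-aligned)
8..12  m5  (4B, 2-aligned)
12..16  m19  (4B, 2-aligned)
16..20  m0  (4B, 2-aligned)
20..28  m16  (8B, 2-aligned)
28..30  m7  (2B, 2-aligned)
30..34  a  (4B, 2-aligned)
34..36  m20  (2B, 2-aligned)
36..44  d  (8B, 2-aligned)
44..48  m12  (4B, 2-aligned)

0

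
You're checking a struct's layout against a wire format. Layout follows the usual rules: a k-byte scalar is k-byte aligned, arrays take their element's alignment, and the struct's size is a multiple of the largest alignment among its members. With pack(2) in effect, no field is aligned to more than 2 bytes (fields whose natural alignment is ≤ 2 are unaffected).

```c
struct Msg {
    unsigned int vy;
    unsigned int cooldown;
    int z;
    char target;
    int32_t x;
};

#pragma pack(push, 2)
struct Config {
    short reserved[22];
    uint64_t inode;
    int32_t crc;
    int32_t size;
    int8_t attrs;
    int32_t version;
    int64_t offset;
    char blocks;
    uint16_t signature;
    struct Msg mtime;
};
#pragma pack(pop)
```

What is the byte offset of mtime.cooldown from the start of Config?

Msg: 0..4  vy  (4B, 4-aligned); 4..8  cooldown  (4B, 4-aligned); 8..12  z  (4B, 4-aligned); 12..13  target  (1B, 1-aligned); 13..16  -- padding (3B); 16..20  x  (4B, 4-aligned); sizeof = 20, alignof = 4
0..44  reserved  (44B, 2-aligned)
44..52  inode  (8B, 2-aligned)
52..56  crc  (4B, 2-aligned)
56..60  size  (4B, 2-aligned)
60..61  attrs  (1B, 1-aligned)
61..62  -- padding (1B)
62..66  version  (4B, 2-aligned)
66..74  offset  (8B, 2-aligned)
74..75  blocks  (1B, 1-aligned)
75..76  -- padding (1B)
76..78  signature  (2B, 2-aligned)
78..98  mtime  (20B, 2-aligned)
within Msg: cooldown at 4
78 + 4 = 82

82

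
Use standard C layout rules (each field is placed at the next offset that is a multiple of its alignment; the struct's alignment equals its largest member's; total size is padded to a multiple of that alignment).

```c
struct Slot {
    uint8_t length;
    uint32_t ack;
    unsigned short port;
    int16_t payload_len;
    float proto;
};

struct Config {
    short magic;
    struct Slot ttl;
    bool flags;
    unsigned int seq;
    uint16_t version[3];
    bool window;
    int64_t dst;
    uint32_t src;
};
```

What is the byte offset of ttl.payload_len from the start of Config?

14

Slot: length at 0 (size 1, align 1) → ends 1; pad 3 to align 4 for ack; ack at 4 (size 4, align 4) → ends 8; port at 8 (size 2, align 2) → ends 10; payload_len at 10 (size 2, align 2) → ends 12; proto at 12 (size 4, align 4) → ends 16; total 16 bytes, alignment 4
magic at 0 (size 2, align 2) → ends 2
pad 2 to align 4 for ttl
ttl at 4 (size 16, align 4) → ends 20
within Slot: payload_len at 10
4 + 10 = 14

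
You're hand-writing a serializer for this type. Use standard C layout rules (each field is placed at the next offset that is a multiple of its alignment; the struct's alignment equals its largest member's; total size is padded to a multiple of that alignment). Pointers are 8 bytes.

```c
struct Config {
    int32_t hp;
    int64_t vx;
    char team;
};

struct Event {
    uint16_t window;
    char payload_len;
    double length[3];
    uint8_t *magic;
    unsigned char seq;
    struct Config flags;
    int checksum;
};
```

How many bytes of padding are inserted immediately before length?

Config: 0..4  hp  (4B, 4-aligned); 4..8  -- padding (4B); 8..16  vx  (8B, 8-aligned); 16..17  team  (1B, 1-aligned); 17..24  -- tail padding (7B); sizeof = 24, alignof = 8
0..2  window  (2B, 2-aligned)
2..3  payload_len  (1B, 1-aligned)
3..8  -- padding (5B)
8..32  length  (24B, 8-aligned)

5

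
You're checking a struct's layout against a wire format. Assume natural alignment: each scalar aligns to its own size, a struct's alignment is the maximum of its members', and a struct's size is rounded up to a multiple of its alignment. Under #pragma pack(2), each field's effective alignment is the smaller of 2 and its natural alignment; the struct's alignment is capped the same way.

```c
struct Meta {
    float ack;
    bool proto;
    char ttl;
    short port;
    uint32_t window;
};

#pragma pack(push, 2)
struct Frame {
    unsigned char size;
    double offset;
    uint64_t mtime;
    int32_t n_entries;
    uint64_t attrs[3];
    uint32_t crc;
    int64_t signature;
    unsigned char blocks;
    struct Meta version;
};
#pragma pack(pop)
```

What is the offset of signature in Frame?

Meta: @0: ack [4B, align 4] → 4; @4: proto [1B, align 1] → 5; @5: ttl [1B, align 1] → 6; @6: port [2B, align 2] → 8; @8: window [4B, align 4] → 12; size 12, align 4
@0: size [1B, align 1] → 1
+1 pad (align 2)
@2: offset [8B, align 2] → 10
@10: mtime [8B, align 2] → 18
@18: n_entries [4B, align 2] → 22
@22: attrs [24B, align 2] → 46
@46: crc [4B, align 2] → 50
@50: signature [8B, align 2] → 58

50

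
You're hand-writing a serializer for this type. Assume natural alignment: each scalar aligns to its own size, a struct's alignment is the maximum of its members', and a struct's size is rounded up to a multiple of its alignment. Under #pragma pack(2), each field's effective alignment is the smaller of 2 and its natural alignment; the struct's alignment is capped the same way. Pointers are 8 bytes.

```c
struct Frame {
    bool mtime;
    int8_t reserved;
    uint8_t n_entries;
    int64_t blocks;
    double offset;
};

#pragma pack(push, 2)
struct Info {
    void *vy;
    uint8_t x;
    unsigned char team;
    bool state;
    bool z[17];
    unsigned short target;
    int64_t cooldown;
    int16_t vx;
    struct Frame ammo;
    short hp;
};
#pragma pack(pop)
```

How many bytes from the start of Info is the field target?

28

Frame: mtime at 0 (size 1, align 1) → ends 1; reserved at 1 (size 1, align 1) → ends 2; n_entries at 2 (size 1, align 1) → ends 3; pad 5 to align 8 for blocks; blocks at 8 (size 8, align 8) → ends 16; offset at 16 (size 8, align 8) → ends 24; total 24 bytes, alignment 8
vy at 0 (size 8, align 2) → ends 8
x at 8 (size 1, align 1) → ends 9
team at 9 (size 1, align 1) → ends 10
state at 10 (size 1, align 1) → ends 11
z at 11 (size 17, align 1) → ends 28
target at 28 (size 2, align 2) → ends 30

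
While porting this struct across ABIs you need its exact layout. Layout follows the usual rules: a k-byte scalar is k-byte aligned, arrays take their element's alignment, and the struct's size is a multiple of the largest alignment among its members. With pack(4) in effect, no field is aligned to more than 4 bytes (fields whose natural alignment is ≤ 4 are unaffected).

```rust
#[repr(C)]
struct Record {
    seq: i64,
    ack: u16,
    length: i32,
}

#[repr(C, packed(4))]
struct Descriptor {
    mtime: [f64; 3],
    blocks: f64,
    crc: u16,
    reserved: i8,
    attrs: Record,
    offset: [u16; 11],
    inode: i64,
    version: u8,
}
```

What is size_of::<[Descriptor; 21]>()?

1848

Record: 0..8  seq  (8B, 8-aligned); 8..10  ack  (2B, 2-aligned); 10..12  -- padding (2B); 12..16  length  (4B, 4-aligned); sizeof = 16, alignof = 8
0..24  mtime  (24B, 4-aligned)
24..32  blocks  (8B, 4-aligned)
32..34  crc  (2B, 2-aligned)
34..35  reserved  (1B, 1-aligned)
35..36  -- padding (1B)
36..52  attrs  (16B, 4-aligned)
52..74  offset  (22B, 2-aligned)
74..76  -- padding (2B)
76..84  inode  (8B, 4-aligned)
84..85  version  (1B, 1-aligned)
85..88  -- tail padding (3B)
sizeof = 88, alignof = 4
array of 21: 21 × 88 = 1848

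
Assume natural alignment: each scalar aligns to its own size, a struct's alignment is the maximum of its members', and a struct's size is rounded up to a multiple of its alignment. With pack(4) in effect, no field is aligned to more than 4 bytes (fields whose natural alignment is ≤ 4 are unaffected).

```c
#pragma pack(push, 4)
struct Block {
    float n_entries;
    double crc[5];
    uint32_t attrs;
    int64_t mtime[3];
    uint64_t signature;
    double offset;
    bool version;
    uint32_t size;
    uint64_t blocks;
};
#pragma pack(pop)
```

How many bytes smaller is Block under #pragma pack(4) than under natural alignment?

natural layout:
  n_entries at 0 (size 4, align 4) → ends 4
  pad 4 to align 8 for crc
  crc at 8 (size 40, align 8) → ends 48
  attrs at 48 (size 4, align 4) → ends 52
  pad 4 to align 8 for mtime
  mtime at 56 (size 24, align 8) → ends 80
  signature at 80 (size 8, align 8) → ends 88
  offset at 88 (size 8, align 8) → ends 96
  version at 96 (size 1, align 1) → ends 97
  pad 3 to align 4 for size
  size at 100 (size 4, align 4) → ends 104
  blocks at 104 (size 8, align 8) → ends 112
  total 112 bytes, alignment 8
packed(4) layout:
  n_entries at 0 (size 4, align 4) → ends 4
  crc at 4 (size 40, align 4) → ends 44
  attrs at 44 (size 4, align 4) → ends 48
  mtime at 48 (size 24, align 4) → ends 72
  signature at 72 (size 8, align 4) → ends 80
  offset at 80 (size 8, align 4) → ends 88
  version at 88 (size 1, align 1) → ends 89
  pad 3 to align 4 for size
  size at 92 (size 4, align 4) → ends 96
  blocks at 96 (size 8, align 4) → ends 104
  total 104 bytes, alignment 4
112 − 104 = 8

8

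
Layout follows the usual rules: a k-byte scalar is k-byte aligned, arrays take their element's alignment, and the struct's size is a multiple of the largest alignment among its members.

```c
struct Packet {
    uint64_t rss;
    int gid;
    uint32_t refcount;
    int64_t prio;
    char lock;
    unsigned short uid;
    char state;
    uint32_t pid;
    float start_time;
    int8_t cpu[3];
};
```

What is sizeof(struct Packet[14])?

0..8  rss  (8B, 8-aligned)
8..12  gid  (4B, 4-aligned)
12..16  refcount  (4B, 4-aligned)
16..24  prio  (8B, 8-aligned)
24..25  lock  (1B, 1-aligned)
25..26  -- padding (1B)
26..28  uid  (2B, 2-aligned)
28..29  state  (1B, 1-aligned)
29..32  -- padding (3B)
32..36  pid  (4B, 4-aligned)
36..40  start_time  (4B, 4-aligned)
40..43  cpu  (3B, 1-aligned)
43..48  -- tail padding (5B)
sizeof = 48, alignof = 8
array of 14: 14 × 48 = 672

672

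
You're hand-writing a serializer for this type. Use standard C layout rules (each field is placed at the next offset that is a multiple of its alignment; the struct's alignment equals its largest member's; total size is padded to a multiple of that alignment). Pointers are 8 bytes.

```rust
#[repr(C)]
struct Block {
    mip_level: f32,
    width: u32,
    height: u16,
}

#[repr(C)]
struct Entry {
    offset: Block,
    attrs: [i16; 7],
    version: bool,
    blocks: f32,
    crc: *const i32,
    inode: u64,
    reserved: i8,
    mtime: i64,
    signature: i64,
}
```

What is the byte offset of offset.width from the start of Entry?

4

Block: 0..4  mip_level  (4B, 4-aligned); 4..8  width  (4B, 4-aligned); 8..10  height  (2B, 2-aligned); 10..12  -- tail padding (2B); sizeof = 12, alignof = 4
0..12  offset  (12B, 4-aligned)
within Block: width at 4
0 + 4 = 4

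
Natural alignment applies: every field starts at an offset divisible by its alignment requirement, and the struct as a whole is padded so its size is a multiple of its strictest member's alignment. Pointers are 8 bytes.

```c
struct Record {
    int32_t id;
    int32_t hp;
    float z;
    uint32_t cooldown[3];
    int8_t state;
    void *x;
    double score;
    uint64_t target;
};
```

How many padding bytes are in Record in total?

@0: id [4B, align 4] → 4
@4: hp [4B, align 4] → 8
@8: z [4B, align 4] → 12
@12: cooldown [12B, align 4] → 24
@24: state [1B, align 1] → 25
+7 pad (align 8)
@32: x [8B, align 8] → 40
@40: score [8B, align 8] → 48
@48: target [8B, align 8] → 56
size 56, align 8
data bytes 49, size 56 → padding 7

7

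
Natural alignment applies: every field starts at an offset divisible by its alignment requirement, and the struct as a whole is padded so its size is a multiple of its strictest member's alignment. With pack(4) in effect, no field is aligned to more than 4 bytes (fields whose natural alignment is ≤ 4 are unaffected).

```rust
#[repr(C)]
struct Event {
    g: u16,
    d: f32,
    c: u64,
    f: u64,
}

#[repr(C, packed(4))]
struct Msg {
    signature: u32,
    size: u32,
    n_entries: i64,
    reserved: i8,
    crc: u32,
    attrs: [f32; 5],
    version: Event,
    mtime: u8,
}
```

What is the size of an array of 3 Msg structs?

216

Event: 0..2  g  (2B, 2-aligned); 2..4  -- padding (2B); 4..8  d  (4B, 4-aligned); 8..16  c  (8B, 8-aligned); 16..24  f  (8B, 8-aligned); sizeof = 24, alignof = 8
0..4  signature  (4B, 4-aligned)
4..8  size  (4B, 4-aligned)
8..16  n_entries  (8B, 4-aligned)
16..17  reserved  (1B, 1-aligned)
17..20  -- padding (3B)
20..24  crc  (4B, 4-aligned)
24..44  attrs  (20B, 4-aligned)
44..68  version  (24B, 4-aligned)
68..69  mtime  (1B, 1-aligned)
69..72  -- tail padding (3B)
sizeof = 72, alignof = 4
array of 3: 3 × 72 = 216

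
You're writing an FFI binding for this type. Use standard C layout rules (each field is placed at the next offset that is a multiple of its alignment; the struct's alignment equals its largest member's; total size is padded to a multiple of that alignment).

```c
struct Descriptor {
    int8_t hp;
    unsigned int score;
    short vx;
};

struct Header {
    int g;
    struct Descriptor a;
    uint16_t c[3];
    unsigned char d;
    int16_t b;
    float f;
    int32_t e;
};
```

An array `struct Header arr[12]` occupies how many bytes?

432

Descriptor: @0: hp [1B, align 1] → 1; +3 pad (align 4); @4: score [4B, align 4] → 8; @8: vx [2B, align 2] → 10; +2 tail pad (align 4); size 12, align 4
@0: g [4B, align 4] → 4
@4: a [12B, align 4] → 16
@16: c [6B, align 2] → 22
@22: d [1B, align 1] → 23
+1 pad (align 2)
@24: b [2B, align 2] → 26
+2 pad (align 4)
@28: f [4B, align 4] → 32
@32: e [4B, align 4] → 36
size 36, align 4
array of 12: 12 × 36 = 432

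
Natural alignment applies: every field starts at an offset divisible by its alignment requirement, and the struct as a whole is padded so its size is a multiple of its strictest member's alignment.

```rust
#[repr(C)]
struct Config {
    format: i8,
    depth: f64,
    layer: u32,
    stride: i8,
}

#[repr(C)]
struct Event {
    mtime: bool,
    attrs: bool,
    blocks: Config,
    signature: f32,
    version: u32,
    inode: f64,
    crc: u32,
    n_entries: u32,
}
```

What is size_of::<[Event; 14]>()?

784

Config: @0: format [1B, align 1] → 1; +7 pad (align 8); @8: depth [8B, align 8] → 16; @16: layer [4B, align 4] → 20; @20: stride [1B, align 1] → 21; +3 tail pad (align 8); size 24, align 8
@0: mtime [1B, align 1] → 1
@1: attrs [1B, align 1] → 2
+6 pad (align 8)
@8: blocks [24B, align 8] → 32
@32: signature [4B, align 4] → 36
@36: version [4B, align 4] → 40
@40: inode [8B, align 8] → 48
@48: crc [4B, align 4] → 52
@52: n_entries [4B, align 4] → 56
size 56, align 8
array of 14: 14 × 56 = 784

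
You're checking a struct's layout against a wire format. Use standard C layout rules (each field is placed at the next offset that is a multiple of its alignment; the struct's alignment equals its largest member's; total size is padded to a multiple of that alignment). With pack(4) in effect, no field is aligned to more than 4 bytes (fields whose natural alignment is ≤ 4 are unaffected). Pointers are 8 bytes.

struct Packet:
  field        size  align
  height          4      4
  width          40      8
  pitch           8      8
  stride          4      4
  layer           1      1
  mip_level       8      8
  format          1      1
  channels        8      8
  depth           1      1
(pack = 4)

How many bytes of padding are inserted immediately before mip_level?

3

@0: height [4B, align 4] → 4
@4: width [40B, align 4] → 44
@44: pitch [8B, align 4] → 52
@52: stride [4B, align 4] → 56
@56: layer [1B, align 1] → 57
+3 pad (align 4)
@60: mip_level [8B, align 4] → 68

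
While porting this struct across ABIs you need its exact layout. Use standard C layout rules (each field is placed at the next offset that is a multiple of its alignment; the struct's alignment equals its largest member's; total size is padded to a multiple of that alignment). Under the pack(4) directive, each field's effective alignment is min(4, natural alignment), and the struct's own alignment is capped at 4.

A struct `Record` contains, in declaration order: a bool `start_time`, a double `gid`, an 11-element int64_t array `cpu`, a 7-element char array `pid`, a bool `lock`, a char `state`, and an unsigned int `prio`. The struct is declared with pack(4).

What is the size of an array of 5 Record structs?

@0: start_time [1B, align 1] → 1
+3 pad (align 4)
@4: gid [8B, align 4] → 12
@12: cpu [88B, align 4] → 100
@100: pid [7B, align 1] → 107
@107: lock [1B, align 1] → 108
@108: state [1B, align 1] → 109
+3 pad (align 4)
@112: prio [4B, align 4] → 116
size 116, align 4
array of 5: 5 × 116 = 580

580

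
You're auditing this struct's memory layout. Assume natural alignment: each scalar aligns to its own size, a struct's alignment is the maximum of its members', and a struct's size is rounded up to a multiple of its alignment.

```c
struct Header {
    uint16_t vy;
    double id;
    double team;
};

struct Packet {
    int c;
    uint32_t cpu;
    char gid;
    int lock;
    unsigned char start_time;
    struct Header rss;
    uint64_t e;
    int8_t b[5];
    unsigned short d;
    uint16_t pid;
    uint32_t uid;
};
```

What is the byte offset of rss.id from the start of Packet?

Header: 0..2  vy  (2B, 2-aligned); 2..8  -- padding (6B); 8..16  id  (8B, 8-aligned); 16..24  team  (8B, 8-aligned); sizeof = 24, alignof = 8
0..4  c  (4B, 4-aligned)
4..8  cpu  (4B, 4-aligned)
8..9  gid  (1B, 1-aligned)
9..12  -- padding (3B)
12..16  lock  (4B, 4-aligned)
16..17  start_time  (1B, 1-aligned)
17..24  -- padding (7B)
24..48  rss  (24B, 8-aligned)
within Header: id at 8
24 + 8 = 32

32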